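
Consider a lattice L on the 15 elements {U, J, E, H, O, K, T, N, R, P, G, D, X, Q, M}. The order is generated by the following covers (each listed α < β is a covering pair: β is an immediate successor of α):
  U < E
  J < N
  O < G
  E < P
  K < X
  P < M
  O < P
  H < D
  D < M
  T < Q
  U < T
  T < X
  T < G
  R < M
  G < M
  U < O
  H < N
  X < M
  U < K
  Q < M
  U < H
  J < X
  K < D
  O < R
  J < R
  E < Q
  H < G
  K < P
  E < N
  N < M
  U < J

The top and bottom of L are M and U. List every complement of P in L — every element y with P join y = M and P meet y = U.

Need y with P ∨ y = M and P ∧ y = U.
Checking each element gives: H, J, T.

H, J, T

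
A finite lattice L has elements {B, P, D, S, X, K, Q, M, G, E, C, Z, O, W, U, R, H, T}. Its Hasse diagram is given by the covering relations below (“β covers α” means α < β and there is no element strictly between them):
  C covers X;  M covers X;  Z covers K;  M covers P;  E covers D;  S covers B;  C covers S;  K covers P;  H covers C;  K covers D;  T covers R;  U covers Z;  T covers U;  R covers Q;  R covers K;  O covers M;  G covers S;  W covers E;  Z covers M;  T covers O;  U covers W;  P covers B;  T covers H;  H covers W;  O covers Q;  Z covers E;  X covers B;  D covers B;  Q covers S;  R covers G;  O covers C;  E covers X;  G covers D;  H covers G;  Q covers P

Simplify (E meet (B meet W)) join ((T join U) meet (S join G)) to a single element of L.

G

B ∧ W = B
E ∧ B = B
T ∨ U = T
S ∨ G = G
T ∧ G = G
B ∨ G = G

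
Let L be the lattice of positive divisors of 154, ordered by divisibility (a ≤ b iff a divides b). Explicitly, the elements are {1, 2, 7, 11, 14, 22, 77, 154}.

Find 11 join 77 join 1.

In the divisibility order, the join is the least common multiple: lcm(11, 77, 1) = 77.

77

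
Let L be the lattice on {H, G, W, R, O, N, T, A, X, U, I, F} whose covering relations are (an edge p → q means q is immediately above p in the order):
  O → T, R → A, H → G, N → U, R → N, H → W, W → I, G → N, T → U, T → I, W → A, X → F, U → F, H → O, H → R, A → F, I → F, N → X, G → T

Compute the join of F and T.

Common upper bounds of {F, T}: F.
The least among these is F.

F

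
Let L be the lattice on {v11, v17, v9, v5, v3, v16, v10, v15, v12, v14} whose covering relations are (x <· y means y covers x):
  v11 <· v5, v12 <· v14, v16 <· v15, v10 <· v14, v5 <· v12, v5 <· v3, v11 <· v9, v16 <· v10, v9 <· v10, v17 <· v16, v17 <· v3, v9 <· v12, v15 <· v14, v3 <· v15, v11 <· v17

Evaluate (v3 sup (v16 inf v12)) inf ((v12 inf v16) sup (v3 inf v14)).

v3

v16 ∧ v12 = v11
v3 ∨ v11 = v3
v12 ∧ v16 = v11
v3 ∧ v14 = v3
v11 ∨ v3 = v3
v3 ∧ v3 = v3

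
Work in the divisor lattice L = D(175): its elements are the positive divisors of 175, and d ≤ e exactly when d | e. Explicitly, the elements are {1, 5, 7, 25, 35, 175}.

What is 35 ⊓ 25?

Common lower bounds of {35, 25}: 1, 5.
The greatest among these is 5.

5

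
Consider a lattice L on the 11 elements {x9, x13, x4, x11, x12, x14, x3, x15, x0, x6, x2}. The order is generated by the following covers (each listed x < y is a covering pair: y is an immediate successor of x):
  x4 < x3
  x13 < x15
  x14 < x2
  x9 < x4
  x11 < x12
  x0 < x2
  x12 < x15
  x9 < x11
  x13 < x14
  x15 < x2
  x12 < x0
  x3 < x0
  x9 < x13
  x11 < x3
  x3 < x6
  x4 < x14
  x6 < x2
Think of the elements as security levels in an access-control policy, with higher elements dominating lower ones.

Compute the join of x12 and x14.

Common upper bounds of {x12, x14}: x2.
The least among these is x2.

x2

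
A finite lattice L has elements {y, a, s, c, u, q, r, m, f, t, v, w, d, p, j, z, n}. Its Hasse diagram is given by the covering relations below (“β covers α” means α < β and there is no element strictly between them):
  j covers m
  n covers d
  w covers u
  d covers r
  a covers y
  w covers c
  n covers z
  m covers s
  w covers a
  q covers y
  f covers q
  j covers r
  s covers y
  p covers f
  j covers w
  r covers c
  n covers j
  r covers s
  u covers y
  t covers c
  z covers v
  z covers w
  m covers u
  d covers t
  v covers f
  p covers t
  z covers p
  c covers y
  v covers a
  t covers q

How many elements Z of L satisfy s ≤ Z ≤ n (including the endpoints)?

The interval [s, n] = {d, j, m, n, r, s}, which has 6 elements.

6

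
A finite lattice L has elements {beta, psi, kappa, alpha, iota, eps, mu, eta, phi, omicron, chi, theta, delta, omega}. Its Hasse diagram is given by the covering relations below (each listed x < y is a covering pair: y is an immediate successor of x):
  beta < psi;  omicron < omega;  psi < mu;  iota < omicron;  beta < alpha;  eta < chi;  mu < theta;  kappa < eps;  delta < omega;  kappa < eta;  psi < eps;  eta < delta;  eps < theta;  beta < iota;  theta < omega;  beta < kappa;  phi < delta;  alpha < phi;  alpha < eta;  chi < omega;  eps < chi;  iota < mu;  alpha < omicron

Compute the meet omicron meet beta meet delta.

beta

Common lower bounds of {omicron, beta, delta}: beta.
The greatest among these is beta.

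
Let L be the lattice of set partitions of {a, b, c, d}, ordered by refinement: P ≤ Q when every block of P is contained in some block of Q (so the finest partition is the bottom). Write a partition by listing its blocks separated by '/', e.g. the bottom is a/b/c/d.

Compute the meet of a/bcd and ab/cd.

a/b/cd

The meet (common refinement) of a/bcd and ab/cd intersects blocks pairwise, giving a/b/cd.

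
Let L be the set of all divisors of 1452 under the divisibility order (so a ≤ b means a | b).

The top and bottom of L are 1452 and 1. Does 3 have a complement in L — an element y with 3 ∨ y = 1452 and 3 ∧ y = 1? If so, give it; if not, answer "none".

484

Need y with 3 ∨ y = 1452 and 3 ∧ y = 1.
Checking each element gives: 484.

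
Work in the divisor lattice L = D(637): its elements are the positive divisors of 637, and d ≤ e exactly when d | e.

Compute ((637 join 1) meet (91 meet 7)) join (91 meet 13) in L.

637 ∨ 1 = 637
91 ∧ 7 = 7
637 ∧ 7 = 7
91 ∧ 13 = 13
7 ∨ 13 = 91

91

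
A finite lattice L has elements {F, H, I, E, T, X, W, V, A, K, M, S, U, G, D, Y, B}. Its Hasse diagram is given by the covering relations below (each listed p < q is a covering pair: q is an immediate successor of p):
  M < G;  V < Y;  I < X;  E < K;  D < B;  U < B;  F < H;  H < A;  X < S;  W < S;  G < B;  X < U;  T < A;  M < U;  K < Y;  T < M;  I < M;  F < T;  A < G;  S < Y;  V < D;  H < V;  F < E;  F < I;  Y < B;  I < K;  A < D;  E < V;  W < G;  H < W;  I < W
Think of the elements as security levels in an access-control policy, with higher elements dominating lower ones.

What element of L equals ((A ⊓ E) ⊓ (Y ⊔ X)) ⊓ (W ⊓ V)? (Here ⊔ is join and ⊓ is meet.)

A ∧ E = F
Y ∨ X = Y
F ∧ Y = F
W ∧ V = H
F ∧ H = F

F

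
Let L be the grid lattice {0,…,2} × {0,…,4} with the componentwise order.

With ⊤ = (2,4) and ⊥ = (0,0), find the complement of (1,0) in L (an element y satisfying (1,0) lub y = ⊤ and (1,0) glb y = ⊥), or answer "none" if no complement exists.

none

For every candidate y, either (1,0) ∨ y ≠ (2,4) or (1,0) ∧ y ≠ (0,0); no complement exists.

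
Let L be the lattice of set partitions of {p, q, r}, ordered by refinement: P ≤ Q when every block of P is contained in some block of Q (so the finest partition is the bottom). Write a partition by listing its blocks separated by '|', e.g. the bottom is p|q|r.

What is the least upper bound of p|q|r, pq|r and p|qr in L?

Common upper bounds of {p|q|r, pq|r, p|qr}: pqr.
The least among these is pqr.

pqr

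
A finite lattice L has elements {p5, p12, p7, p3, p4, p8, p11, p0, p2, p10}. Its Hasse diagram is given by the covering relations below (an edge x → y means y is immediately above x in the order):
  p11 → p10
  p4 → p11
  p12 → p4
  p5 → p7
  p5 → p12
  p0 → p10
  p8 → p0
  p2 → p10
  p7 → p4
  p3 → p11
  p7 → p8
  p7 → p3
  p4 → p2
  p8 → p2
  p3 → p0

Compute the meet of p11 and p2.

Common lower bounds of {p11, p2}: p12, p4, p5, p7.
The greatest among these is p4.

p4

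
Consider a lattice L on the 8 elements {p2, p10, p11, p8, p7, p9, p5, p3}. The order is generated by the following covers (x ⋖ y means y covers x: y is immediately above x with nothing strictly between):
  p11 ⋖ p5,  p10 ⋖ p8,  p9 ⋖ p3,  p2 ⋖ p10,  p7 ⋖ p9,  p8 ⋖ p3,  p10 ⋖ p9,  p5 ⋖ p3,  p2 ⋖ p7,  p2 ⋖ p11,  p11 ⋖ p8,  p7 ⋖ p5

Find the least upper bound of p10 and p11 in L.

Common upper bounds of {p10, p11}: p3, p8.
The least among these is p8.

p8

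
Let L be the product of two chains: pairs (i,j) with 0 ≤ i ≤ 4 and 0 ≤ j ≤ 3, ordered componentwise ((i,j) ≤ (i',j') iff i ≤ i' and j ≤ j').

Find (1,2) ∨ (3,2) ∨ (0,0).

(3,2)

Common upper bounds of {(1,2), (3,2), (0,0)}: (3,2), (3,3), (4,2), (4,3).
The least among these is (3,2).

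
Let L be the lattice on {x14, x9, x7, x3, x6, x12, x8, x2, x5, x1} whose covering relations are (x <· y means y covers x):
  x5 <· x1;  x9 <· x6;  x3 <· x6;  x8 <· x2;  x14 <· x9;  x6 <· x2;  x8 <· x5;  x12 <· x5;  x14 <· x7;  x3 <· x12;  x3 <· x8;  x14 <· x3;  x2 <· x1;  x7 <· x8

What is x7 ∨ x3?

x8

Common upper bounds of {x7, x3}: x1, x2, x5, x8.
The least among these is x8.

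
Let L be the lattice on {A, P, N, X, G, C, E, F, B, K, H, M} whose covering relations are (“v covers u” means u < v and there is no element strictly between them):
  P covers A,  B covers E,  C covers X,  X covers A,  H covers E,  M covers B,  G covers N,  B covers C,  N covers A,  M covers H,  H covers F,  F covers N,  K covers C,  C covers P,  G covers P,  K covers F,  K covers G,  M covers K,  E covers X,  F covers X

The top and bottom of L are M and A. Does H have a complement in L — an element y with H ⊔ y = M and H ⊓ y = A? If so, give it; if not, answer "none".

Need y with H ∨ y = M and H ∧ y = A.
Checking each element gives: P.

P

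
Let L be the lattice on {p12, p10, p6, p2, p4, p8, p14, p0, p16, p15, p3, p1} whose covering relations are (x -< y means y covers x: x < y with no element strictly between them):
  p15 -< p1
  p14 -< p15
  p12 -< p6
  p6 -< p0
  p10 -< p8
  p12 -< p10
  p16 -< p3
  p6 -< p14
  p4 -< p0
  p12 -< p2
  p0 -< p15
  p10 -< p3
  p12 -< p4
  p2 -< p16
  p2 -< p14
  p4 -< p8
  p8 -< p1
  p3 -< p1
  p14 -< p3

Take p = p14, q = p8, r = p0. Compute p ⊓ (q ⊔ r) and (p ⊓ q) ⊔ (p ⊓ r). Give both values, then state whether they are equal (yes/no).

p14; p6; no

q ⊔ r = p1, so p ⊓ (q ⊔ r) = p14 ⊓ p1 = p14.
p ⊓ q = p12 and p ⊓ r = p6, so (p ⊓ q) ⊔ (p ⊓ r) = p12 ⊔ p6 = p6.
Equal: no.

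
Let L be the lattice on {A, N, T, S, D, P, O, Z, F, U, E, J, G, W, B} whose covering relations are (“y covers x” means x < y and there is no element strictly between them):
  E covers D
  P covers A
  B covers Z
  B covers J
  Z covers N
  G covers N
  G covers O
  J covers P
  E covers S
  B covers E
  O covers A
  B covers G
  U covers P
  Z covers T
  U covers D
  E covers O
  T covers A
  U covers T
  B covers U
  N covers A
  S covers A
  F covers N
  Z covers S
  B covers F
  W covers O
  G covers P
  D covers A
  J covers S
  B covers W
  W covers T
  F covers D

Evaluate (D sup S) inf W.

O

D ∨ S = E
E ∧ W = O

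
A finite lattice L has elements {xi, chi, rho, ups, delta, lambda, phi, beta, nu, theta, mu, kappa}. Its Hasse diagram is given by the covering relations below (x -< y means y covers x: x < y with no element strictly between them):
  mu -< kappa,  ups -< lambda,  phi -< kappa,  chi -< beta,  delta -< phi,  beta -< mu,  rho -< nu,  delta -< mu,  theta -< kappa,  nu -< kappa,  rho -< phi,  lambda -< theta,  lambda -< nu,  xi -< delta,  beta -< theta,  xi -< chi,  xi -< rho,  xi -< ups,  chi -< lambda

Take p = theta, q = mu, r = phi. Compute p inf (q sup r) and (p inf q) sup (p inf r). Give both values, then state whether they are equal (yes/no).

theta; beta; no

q sup r = kappa, so p inf (q sup r) = theta inf kappa = theta.
p inf q = beta and p inf r = xi, so (p inf q) sup (p inf r) = beta sup xi = beta.
Equal: no.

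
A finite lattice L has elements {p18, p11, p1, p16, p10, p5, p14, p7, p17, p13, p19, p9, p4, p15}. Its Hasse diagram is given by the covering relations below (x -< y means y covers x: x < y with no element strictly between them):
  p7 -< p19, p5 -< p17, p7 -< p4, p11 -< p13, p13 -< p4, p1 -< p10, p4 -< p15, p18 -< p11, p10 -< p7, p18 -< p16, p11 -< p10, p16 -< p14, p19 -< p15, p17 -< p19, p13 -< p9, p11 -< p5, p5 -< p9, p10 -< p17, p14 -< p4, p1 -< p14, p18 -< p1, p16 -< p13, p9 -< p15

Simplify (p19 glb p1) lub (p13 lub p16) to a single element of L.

p19 ∧ p1 = p1
p13 ∨ p16 = p13
p1 ∨ p13 = p4

p4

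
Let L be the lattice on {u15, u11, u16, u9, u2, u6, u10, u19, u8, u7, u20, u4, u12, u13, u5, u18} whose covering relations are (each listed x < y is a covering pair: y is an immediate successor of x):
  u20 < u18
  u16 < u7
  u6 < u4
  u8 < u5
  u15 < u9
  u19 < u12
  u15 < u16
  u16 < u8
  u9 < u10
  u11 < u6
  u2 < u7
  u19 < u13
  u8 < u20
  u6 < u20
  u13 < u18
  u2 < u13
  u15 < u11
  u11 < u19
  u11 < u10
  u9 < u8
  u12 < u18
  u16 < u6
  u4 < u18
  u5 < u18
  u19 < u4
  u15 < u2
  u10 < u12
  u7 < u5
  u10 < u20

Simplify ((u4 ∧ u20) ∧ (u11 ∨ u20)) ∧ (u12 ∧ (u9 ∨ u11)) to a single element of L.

u4 ∧ u20 = u6
u11 ∨ u20 = u20
u6 ∧ u20 = u6
u9 ∨ u11 = u10
u12 ∧ u10 = u10
u6 ∧ u10 = u11

u11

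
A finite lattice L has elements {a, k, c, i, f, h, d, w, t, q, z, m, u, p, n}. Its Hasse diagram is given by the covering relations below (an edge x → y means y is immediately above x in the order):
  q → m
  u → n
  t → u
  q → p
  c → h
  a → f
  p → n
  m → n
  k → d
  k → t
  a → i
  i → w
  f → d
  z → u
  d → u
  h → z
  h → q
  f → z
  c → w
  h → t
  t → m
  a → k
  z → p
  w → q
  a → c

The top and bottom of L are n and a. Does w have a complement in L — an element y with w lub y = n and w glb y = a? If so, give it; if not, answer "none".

d

Need y with w ∨ y = n and w ∧ y = a.
Checking each element gives: d.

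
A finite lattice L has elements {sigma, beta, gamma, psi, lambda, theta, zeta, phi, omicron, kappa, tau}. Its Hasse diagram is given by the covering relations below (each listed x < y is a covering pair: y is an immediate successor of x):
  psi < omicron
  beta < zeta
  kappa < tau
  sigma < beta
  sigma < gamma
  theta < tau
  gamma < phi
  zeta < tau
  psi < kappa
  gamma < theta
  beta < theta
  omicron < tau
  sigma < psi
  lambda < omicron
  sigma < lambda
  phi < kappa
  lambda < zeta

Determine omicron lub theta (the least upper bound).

tau

Common upper bounds of {omicron, theta}: tau.
The least among these is tau.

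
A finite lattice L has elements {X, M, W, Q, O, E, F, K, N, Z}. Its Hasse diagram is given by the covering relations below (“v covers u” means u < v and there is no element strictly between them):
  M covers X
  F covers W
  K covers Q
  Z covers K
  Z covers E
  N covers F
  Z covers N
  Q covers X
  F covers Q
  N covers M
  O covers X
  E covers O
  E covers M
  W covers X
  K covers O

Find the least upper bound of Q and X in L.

Q

Common upper bounds of {Q, X}: F, K, N, Q, Z.
The least among these is Q.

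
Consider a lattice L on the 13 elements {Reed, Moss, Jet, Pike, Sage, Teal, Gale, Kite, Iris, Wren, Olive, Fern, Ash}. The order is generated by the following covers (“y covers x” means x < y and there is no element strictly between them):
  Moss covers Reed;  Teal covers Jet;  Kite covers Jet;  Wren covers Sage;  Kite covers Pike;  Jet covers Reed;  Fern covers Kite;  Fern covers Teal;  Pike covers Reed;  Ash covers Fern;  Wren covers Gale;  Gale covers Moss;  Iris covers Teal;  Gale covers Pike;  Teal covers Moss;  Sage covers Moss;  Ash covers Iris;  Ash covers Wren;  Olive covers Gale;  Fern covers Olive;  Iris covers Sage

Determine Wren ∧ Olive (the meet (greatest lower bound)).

Gale

Common lower bounds of {Wren, Olive}: Gale, Moss, Pike, Reed.
The greatest among these is Gale.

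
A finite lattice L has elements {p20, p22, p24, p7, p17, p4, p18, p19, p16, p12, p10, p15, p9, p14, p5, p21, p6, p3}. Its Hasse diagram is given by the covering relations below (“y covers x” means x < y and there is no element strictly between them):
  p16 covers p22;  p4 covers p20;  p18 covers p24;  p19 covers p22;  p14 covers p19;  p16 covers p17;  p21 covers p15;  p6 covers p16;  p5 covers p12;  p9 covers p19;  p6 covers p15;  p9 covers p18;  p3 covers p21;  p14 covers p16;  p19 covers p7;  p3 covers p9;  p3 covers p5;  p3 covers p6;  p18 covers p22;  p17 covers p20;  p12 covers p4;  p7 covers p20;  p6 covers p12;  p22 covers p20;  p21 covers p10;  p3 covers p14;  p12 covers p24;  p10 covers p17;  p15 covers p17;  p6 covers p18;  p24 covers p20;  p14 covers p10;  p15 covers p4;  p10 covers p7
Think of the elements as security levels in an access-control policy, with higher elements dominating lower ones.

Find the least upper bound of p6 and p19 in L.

Common upper bounds of {p6, p19}: p3.
The least among these is p3.

p3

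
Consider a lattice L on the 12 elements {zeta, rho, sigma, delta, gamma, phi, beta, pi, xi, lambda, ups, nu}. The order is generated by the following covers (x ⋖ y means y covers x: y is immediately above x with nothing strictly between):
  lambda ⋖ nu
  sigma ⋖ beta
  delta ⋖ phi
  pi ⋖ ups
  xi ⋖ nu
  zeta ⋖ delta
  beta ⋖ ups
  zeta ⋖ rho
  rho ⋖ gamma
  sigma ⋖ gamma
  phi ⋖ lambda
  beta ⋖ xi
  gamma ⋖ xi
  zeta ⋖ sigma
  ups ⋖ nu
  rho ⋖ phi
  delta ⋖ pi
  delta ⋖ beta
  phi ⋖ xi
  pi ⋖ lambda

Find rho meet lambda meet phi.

rho

Common lower bounds of {rho, lambda, phi}: rho, zeta.
The greatest among these is rho.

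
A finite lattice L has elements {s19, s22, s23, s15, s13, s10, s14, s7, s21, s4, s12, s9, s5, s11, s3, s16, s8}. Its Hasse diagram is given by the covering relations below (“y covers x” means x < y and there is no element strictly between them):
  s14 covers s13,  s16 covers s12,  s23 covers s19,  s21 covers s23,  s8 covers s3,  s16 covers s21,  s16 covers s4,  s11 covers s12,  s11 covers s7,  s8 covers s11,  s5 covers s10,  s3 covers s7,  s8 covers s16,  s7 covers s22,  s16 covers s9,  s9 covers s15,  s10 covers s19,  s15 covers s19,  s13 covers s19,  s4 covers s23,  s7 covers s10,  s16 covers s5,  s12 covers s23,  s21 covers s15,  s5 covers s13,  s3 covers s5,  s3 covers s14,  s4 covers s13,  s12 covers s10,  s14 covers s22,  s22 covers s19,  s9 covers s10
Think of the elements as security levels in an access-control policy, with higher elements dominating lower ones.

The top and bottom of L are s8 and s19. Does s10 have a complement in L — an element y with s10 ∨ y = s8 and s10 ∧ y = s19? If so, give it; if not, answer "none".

none

For every candidate y, either s10 ∨ y ≠ s8 or s10 ∧ y ≠ s19; no complement exists.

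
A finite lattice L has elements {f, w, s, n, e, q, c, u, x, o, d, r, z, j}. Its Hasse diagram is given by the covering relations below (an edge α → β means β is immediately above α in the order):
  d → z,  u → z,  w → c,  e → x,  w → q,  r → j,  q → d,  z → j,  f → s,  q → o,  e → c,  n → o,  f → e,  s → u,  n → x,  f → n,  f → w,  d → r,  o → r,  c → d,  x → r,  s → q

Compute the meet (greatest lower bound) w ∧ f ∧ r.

f

Common lower bounds of {w, f, r}: f.
The greatest among these is f.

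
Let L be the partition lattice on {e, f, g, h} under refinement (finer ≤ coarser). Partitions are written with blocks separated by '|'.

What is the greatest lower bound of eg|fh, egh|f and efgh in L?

The meet (common refinement) of eg|fh, egh|f, efgh intersects blocks pairwise, giving eg|f|h.

eg|f|h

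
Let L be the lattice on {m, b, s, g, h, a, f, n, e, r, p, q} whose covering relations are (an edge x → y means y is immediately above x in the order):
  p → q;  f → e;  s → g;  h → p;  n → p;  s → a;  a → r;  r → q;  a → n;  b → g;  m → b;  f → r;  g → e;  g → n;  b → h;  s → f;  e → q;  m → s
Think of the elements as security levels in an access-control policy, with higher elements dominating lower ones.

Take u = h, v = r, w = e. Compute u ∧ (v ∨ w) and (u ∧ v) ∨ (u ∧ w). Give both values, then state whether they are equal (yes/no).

v ∨ w = q, so u ∧ (v ∨ w) = h ∧ q = h.
u ∧ v = m and u ∧ w = b, so (u ∧ v) ∨ (u ∧ w) = m ∨ b = b.
Equal: no.

h; b; no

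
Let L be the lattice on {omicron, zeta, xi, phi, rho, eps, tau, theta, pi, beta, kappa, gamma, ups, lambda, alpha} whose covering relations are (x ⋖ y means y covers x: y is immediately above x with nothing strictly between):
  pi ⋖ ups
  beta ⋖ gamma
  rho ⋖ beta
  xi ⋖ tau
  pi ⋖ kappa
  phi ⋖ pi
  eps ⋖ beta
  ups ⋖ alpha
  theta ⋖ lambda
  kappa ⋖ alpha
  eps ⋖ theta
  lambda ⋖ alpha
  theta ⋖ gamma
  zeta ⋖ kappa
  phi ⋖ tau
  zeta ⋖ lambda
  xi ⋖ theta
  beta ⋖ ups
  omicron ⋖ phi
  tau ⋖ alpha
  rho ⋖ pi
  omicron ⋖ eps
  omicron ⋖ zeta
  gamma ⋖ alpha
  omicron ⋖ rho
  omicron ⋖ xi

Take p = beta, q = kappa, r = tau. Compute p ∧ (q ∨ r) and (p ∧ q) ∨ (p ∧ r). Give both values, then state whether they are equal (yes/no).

q ∨ r = alpha, so p ∧ (q ∨ r) = beta ∧ alpha = beta.
p ∧ q = rho and p ∧ r = omicron, so (p ∧ q) ∨ (p ∧ r) = rho ∨ omicron = rho.
Equal: no.

beta; rho; no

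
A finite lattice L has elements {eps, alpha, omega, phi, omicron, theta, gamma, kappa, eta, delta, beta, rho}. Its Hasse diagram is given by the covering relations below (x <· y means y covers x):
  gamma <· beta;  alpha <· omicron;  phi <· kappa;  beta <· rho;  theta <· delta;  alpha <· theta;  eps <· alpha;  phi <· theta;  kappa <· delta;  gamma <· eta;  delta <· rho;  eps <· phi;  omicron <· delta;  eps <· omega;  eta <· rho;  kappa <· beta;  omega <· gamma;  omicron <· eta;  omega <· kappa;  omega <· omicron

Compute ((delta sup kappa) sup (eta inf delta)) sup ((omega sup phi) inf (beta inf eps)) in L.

delta

delta ∨ kappa = delta
eta ∧ delta = omicron
delta ∨ omicron = delta
omega ∨ phi = kappa
beta ∧ eps = eps
kappa ∧ eps = eps
delta ∨ eps = delta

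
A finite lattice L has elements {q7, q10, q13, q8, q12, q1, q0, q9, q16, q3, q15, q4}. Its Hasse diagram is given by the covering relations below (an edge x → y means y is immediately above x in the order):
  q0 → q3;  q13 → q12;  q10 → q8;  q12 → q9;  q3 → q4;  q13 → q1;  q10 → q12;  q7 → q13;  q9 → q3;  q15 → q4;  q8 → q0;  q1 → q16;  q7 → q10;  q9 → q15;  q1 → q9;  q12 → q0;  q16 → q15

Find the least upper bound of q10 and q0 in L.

Common upper bounds of {q10, q0}: q0, q3, q4.
The least among these is q0.

q0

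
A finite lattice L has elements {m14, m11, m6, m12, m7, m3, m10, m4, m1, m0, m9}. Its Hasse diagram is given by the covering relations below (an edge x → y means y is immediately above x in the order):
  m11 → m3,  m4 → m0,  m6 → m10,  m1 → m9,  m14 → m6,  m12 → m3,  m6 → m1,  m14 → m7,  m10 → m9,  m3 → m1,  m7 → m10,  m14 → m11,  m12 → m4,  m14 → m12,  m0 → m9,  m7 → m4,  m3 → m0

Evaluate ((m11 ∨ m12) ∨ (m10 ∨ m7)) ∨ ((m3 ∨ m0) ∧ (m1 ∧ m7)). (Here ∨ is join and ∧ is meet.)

m9

m11 ∨ m12 = m3
m10 ∨ m7 = m10
m3 ∨ m10 = m9
m3 ∨ m0 = m0
m1 ∧ m7 = m14
m0 ∧ m14 = m14
m9 ∨ m14 = m9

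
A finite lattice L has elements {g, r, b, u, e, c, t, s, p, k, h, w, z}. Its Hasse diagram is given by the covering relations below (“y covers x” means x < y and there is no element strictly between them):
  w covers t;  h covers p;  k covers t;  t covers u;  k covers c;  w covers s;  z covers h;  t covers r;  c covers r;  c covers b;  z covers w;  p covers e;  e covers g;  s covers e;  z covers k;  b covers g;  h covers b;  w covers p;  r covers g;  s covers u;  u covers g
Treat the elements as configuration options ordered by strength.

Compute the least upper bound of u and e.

s

Common upper bounds of {u, e}: s, w, z.
The least among these is s.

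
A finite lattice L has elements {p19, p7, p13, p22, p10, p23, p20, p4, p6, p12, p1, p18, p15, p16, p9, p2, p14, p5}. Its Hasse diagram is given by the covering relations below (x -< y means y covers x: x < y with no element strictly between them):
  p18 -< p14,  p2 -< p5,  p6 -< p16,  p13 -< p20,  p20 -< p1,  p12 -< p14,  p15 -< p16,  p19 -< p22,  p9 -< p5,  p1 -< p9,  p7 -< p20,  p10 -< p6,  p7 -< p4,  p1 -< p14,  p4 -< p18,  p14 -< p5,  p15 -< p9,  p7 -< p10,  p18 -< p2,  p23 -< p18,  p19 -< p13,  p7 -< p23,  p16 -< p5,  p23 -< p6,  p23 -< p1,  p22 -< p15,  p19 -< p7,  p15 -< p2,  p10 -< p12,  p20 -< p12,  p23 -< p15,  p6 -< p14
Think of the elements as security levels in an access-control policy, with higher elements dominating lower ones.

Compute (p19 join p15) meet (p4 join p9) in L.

p19 ∨ p15 = p15
p4 ∨ p9 = p5
p15 ∧ p5 = p15

p15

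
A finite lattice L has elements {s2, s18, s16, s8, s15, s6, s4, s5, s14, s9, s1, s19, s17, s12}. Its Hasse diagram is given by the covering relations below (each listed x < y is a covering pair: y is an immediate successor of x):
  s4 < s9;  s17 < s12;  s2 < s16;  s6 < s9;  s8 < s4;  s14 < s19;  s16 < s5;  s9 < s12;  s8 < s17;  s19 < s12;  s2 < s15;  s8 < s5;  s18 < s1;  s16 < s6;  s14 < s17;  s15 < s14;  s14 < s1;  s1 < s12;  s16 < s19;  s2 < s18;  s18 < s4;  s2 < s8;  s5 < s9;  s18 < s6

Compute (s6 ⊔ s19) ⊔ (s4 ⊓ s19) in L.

s6 ∨ s19 = s12
s4 ∧ s19 = s2
s12 ∨ s2 = s12

s12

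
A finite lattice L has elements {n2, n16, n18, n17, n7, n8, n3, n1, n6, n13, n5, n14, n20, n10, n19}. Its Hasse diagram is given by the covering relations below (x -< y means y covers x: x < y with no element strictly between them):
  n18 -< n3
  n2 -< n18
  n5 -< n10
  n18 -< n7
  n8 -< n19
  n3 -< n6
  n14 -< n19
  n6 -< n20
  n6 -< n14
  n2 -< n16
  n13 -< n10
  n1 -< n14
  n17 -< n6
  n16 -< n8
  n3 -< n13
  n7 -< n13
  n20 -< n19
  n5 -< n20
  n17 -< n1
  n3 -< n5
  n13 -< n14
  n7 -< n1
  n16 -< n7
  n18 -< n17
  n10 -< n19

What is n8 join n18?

n19

Common upper bounds of {n8, n18}: n19.
The least among these is n19.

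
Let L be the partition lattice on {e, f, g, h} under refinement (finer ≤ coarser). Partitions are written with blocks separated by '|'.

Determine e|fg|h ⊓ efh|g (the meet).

e|f|g|h

The meet (common refinement) of e|fg|h and efh|g intersects blocks pairwise, giving e|f|g|h.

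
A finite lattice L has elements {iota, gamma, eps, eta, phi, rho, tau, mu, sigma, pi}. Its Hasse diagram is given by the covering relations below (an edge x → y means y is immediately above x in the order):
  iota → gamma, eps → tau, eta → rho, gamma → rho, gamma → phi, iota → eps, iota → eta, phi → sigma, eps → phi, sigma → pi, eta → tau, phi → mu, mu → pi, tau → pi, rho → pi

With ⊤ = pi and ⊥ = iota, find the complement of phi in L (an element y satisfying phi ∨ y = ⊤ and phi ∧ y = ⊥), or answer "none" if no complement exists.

Need y with phi ∨ y = pi and phi ∧ y = iota.
Checking each element gives: eta.

eta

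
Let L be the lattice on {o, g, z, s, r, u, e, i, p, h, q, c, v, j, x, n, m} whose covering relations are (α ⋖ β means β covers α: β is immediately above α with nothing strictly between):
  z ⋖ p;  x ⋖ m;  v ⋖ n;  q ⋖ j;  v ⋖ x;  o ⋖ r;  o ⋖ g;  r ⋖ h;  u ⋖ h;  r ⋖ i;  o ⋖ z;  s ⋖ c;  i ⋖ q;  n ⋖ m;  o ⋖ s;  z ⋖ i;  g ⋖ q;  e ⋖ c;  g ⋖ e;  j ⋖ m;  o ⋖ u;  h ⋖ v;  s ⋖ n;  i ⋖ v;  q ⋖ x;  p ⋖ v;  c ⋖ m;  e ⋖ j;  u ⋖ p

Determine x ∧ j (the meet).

Common lower bounds of {x, j}: g, i, o, q, r, z.
The greatest among these is q.

q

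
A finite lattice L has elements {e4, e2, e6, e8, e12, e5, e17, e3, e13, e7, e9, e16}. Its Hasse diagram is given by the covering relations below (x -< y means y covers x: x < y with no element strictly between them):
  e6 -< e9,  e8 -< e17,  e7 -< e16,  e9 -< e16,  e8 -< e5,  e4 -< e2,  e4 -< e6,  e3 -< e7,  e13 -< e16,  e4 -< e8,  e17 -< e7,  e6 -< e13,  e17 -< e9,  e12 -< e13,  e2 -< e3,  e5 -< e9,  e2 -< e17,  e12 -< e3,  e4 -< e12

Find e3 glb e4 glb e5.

e4

Common lower bounds of {e3, e4, e5}: e4.
The greatest among these is e4.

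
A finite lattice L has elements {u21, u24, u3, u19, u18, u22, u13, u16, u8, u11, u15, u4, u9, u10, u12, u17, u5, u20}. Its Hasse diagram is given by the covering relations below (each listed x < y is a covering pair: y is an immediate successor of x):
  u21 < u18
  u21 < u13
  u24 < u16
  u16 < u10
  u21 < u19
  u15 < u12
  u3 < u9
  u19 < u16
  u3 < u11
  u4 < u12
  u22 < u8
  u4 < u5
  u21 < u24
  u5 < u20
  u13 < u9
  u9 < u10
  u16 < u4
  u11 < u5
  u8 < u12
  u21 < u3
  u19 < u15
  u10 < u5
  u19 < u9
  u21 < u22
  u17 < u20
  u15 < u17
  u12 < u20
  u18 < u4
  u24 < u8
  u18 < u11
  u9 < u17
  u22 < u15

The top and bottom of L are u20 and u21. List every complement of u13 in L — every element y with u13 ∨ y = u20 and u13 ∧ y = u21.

u12, u8

Need y with u13 ∨ y = u20 and u13 ∧ y = u21.
Checking each element gives: u12, u8.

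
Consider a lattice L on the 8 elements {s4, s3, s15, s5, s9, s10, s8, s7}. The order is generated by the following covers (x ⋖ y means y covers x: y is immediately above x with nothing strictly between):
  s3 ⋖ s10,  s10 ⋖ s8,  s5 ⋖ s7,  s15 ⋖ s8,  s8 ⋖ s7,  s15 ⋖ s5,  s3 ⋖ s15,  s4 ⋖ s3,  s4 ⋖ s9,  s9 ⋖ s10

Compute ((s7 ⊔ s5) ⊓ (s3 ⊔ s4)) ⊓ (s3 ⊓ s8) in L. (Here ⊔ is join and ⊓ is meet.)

s7 ∨ s5 = s7
s3 ∨ s4 = s3
s7 ∧ s3 = s3
s3 ∧ s8 = s3
s3 ∧ s3 = s3

s3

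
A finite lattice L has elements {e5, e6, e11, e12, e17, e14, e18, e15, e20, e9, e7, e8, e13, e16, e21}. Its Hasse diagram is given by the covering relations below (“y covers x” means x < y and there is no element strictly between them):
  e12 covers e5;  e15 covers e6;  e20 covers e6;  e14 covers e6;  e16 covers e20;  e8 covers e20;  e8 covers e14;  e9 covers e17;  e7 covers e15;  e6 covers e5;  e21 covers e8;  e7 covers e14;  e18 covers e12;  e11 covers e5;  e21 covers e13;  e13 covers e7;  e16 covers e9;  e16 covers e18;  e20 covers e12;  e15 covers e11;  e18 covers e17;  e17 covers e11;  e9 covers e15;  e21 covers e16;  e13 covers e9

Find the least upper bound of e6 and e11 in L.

Common upper bounds of {e6, e11}: e13, e15, e16, e21, e7, e9.
The least among these is e15.

e15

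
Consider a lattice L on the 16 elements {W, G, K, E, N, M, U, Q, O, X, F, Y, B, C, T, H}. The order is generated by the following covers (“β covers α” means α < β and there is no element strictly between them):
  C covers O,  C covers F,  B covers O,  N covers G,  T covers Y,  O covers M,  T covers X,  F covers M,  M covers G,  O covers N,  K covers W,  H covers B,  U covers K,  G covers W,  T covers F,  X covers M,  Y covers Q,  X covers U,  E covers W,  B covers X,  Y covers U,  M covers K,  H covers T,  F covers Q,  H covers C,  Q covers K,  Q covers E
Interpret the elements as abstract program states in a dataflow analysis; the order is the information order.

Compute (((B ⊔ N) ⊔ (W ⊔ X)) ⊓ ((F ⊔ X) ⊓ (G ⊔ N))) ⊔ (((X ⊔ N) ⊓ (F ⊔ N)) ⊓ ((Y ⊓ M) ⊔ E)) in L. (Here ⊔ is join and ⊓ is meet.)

M

B ∨ N = B
W ∨ X = X
B ∨ X = B
F ∨ X = T
G ∨ N = N
T ∧ N = G
B ∧ G = G
X ∨ N = B
F ∨ N = C
B ∧ C = O
Y ∧ M = K
K ∨ E = Q
O ∧ Q = K
G ∨ K = M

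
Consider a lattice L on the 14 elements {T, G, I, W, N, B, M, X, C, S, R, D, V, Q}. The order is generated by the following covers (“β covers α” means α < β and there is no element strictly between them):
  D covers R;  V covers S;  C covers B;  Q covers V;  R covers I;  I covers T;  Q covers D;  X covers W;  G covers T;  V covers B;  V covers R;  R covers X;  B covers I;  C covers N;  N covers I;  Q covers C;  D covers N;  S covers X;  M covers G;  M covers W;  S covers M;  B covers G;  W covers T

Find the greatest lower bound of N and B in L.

Common lower bounds of {N, B}: I, T.
The greatest among these is I.

I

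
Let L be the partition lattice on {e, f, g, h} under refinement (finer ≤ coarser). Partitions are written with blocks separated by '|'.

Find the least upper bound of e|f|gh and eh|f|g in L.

The join of e|f|gh and eh|f|g merges any blocks that overlap across the partitions, giving egh|f.

egh|f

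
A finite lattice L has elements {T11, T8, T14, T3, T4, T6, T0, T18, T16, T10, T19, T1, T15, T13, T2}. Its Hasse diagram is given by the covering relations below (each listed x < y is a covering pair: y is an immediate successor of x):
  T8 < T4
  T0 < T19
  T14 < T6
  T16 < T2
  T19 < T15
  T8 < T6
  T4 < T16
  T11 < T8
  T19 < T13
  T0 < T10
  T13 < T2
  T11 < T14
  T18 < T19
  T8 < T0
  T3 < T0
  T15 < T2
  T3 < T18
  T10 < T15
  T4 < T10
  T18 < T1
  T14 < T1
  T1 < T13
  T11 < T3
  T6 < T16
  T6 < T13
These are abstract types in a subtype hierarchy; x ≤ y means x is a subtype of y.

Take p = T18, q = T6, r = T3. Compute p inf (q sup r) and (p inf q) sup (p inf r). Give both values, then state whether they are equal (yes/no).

q sup r = T13, so p inf (q sup r) = T18 inf T13 = T18.
p inf q = T11 and p inf r = T3, so (p inf q) sup (p inf r) = T11 sup T3 = T3.
Equal: no.

T18; T3; no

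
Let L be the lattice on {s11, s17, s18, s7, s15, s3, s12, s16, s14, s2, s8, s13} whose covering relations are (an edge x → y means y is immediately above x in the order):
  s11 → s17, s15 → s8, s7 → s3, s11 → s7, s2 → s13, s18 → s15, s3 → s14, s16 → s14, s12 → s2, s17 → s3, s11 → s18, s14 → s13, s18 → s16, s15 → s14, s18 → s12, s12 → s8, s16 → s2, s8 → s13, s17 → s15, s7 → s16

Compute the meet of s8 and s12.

s12

Common lower bounds of {s8, s12}: s11, s12, s18.
The greatest among these is s12.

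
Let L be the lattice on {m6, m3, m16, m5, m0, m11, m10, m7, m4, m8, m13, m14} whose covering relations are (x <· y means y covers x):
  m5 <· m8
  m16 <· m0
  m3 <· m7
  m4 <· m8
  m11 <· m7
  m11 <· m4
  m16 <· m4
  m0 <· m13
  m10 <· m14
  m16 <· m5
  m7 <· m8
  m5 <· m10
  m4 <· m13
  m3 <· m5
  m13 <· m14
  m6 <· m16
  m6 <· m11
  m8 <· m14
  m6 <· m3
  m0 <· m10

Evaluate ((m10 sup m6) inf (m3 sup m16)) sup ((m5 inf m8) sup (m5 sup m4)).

m8

m10 ∨ m6 = m10
m3 ∨ m16 = m5
m10 ∧ m5 = m5
m5 ∧ m8 = m5
m5 ∨ m4 = m8
m5 ∨ m8 = m8
m5 ∨ m8 = m8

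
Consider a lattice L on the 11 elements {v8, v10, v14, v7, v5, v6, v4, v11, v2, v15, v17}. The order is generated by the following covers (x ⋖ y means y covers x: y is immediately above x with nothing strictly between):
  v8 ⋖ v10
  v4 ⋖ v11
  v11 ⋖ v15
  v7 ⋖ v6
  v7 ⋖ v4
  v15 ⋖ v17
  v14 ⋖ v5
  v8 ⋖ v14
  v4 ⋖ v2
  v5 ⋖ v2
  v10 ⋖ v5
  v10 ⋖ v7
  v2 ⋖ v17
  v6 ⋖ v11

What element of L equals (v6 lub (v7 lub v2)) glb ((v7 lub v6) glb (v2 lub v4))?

v7 ∨ v2 = v2
v6 ∨ v2 = v17
v7 ∨ v6 = v6
v2 ∨ v4 = v2
v6 ∧ v2 = v7
v17 ∧ v7 = v7

v7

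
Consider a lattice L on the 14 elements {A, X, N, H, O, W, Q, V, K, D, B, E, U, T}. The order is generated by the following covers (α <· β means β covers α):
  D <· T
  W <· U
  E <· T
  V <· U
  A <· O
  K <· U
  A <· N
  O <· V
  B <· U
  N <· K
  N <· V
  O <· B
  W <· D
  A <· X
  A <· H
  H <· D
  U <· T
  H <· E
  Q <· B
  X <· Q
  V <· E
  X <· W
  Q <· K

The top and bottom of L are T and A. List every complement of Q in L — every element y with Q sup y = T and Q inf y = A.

E, H

Need y with Q ∨ y = T and Q ∧ y = A.
Checking each element gives: E, H.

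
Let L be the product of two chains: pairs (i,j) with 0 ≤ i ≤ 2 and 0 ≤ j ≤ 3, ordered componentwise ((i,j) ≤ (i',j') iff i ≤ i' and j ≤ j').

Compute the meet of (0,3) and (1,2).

In a product of chains, the meet is componentwise min, giving (0,2).

(0,2)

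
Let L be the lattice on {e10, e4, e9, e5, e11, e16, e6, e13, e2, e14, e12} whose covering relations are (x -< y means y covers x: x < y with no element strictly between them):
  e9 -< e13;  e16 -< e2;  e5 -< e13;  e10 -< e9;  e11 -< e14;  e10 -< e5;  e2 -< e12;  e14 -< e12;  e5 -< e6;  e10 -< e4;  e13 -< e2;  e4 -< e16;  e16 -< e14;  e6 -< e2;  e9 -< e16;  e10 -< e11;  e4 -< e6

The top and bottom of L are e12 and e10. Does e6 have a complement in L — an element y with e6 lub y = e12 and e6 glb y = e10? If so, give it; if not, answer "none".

Need y with e6 ∨ y = e12 and e6 ∧ y = e10.
Checking each element gives: e11.

e11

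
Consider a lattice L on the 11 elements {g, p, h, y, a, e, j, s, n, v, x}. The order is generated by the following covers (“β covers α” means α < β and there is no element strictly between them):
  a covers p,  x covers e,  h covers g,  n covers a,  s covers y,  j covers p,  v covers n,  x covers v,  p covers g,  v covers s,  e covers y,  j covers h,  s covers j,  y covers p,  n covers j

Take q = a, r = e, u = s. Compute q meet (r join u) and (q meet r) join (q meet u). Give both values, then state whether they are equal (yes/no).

r join u = x, so q meet (r join u) = a meet x = a.
q meet r = p and q meet u = p, so (q meet r) join (q meet u) = p join p = p.
Equal: no.

a; p; no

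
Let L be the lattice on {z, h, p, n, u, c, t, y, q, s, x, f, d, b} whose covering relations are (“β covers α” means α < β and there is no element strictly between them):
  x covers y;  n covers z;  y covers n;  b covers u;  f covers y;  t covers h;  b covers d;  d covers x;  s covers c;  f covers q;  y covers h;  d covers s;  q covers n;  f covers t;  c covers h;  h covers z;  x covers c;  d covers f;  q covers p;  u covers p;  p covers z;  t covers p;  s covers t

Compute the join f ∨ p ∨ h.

Common upper bounds of {f, p, h}: b, d, f.
The least among these is f.

f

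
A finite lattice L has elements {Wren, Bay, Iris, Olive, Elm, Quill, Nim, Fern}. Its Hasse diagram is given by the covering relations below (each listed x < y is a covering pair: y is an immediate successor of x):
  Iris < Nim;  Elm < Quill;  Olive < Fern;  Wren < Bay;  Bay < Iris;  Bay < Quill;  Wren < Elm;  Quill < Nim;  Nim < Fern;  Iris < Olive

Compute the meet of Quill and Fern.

Quill

Common lower bounds of {Quill, Fern}: Bay, Elm, Quill, Wren.
The greatest among these is Quill.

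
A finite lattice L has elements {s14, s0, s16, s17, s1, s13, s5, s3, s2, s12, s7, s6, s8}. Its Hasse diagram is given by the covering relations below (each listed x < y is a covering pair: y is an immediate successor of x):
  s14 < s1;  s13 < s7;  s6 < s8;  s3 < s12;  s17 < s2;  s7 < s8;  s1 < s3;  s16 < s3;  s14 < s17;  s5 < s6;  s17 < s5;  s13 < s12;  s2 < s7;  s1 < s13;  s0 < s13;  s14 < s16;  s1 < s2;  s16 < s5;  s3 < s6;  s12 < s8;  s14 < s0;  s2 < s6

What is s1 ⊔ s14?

s1

Common upper bounds of {s1, s14}: s1, s12, s13, s2, s3, s6, s7, s8.
The least among these is s1.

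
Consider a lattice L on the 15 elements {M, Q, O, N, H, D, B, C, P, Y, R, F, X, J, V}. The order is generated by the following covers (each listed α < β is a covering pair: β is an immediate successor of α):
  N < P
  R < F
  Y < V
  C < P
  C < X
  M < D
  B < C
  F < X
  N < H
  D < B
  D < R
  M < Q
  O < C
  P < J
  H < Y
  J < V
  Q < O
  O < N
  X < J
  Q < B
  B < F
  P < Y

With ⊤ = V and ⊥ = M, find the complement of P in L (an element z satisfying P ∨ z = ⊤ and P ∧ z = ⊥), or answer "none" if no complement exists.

none

For every candidate z, either P ∨ z ≠ V or P ∧ z ≠ M; no complement exists.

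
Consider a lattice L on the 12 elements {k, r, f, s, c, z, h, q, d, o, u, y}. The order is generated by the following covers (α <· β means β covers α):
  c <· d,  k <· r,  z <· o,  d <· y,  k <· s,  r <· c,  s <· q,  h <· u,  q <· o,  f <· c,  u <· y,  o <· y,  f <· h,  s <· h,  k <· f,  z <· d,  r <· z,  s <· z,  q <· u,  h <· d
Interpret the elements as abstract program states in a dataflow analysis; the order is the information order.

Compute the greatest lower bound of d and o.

z

Common lower bounds of {d, o}: k, r, s, z.
The greatest among these is z.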